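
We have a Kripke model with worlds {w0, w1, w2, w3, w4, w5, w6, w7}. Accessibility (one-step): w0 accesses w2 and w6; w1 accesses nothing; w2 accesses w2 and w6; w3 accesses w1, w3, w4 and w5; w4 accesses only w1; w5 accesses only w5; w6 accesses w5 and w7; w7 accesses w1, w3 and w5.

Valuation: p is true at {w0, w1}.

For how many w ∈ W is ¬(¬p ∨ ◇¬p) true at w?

1

w0: ¬p ∨ ◇¬p is T. ✗
w1: ¬p ∨ ◇¬p is F. ✓
w2: ¬p ∨ ◇¬p is T. ✗
w3: ¬p ∨ ◇¬p is T. ✗
w4: ¬p ∨ ◇¬p is T. ✗
w5: ¬p ∨ ◇¬p is T. ✗
w6: ¬p ∨ ◇¬p is T. ✗
w7: ¬p ∨ ◇¬p is T. ✗
Satisfying worlds: {w1}.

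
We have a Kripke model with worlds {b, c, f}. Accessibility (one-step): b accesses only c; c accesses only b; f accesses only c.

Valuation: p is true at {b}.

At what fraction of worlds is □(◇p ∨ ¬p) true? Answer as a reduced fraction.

b: successors {c}; ◇p ∨ ¬p there: c:T. ✓
c: successors {b}; ◇p ∨ ¬p there: b:F. ✗
f: successors {c}; ◇p ∨ ¬p there: c:T. ✓
That's 2 of 3 worlds, so 2/3.

2/3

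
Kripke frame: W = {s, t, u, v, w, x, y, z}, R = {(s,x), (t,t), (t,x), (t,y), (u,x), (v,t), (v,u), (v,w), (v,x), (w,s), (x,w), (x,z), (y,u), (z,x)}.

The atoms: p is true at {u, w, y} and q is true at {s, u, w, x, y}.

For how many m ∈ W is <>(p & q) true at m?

4

s: successors {x}; p & q there: x:F. ✗
t: successors {t, x, y}; p & q there: t:F, x:F, y:T. ✓
u: successors {x}; p & q there: x:F. ✗
v: successors {t, u, w, x}; p & q there: t:F, u:T, w:T, x:F. ✓
w: successors {s}; p & q there: s:F. ✗
x: successors {w, z}; p & q there: w:T, z:F. ✓
y: successors {u}; p & q there: u:T. ✓
z: successors {x}; p & q there: x:F. ✗
Satisfying worlds: {t, v, x, y}.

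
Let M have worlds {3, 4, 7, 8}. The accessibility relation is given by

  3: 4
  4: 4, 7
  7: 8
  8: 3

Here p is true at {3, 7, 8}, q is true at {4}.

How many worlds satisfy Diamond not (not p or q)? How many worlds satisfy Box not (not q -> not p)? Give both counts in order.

For Diamond not (not p or q):
3: successors {4}; not (not p or q) there: 4:F. ✗
4: successors {4, 7}; not (not p or q) there: 4:F, 7:T. ✓
7: successors {8}; not (not p or q) there: 8:T. ✓
8: successors {3}; not (not p or q) there: 3:T. ✓
— 3 worlds.
For Box not (not q -> not p):
3: successors {4}; not (not q -> not p) there: 4:F. ✗
4: successors {4, 7}; not (not q -> not p) there: 4:F, 7:T. ✗
7: successors {8}; not (not q -> not p) there: 8:T. ✓
8: successors {3}; not (not q -> not p) there: 3:T. ✓
— 2 worlds.

3 and 2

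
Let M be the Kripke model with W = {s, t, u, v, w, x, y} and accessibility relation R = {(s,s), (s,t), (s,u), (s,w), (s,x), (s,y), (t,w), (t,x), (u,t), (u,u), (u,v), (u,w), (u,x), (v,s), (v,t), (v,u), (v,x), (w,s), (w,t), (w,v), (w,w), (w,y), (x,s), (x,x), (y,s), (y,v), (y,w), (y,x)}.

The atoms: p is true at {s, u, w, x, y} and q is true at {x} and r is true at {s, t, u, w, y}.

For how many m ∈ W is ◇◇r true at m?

s: successors {s, t, u, w, x, y}; ◇r there: s:T, t:T, u:T, w:T, x:T, y:T. ✓
t: successors {w, x}; ◇r there: w:T, x:T. ✓
u: successors {t, u, v, w, x}; ◇r there: t:T, u:T, v:T, w:T, x:T. ✓
v: successors {s, t, u, x}; ◇r there: s:T, t:T, u:T, x:T. ✓
w: successors {s, t, v, w, y}; ◇r there: s:T, t:T, v:T, w:T, y:T. ✓
x: successors {s, x}; ◇r there: s:T, x:T. ✓
y: successors {s, v, w, x}; ◇r there: s:T, v:T, w:T, x:T. ✓
Satisfying worlds: {s, t, u, v, w, x, y}.

7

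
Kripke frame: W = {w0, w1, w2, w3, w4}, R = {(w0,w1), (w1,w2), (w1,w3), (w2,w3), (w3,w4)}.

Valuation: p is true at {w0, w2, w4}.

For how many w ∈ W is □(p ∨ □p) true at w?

w0: successors {w1}; p ∨ □p there: w1:F. ✗
w1: successors {w2, w3}; p ∨ □p there: w2:T, w3:T. ✓
w2: successors {w3}; p ∨ □p there: w3:T. ✓
w3: successors {w4}; p ∨ □p there: w4:T. ✓
w4: no successors, so □(p ∨ □p) holds vacuously. ✓
Satisfying worlds: {w1, w2, w3, w4}.

4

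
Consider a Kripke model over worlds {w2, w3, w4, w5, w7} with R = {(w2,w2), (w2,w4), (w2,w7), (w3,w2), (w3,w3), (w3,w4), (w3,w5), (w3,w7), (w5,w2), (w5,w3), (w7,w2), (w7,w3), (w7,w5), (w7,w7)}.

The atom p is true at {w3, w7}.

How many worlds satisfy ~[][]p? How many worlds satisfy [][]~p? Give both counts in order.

4 and 1

For ~[][]p:
w2: [][]p is F. ✓
w3: [][]p is F. ✓
w4: [][]p is T. ✗
w5: [][]p is F. ✓
w7: [][]p is F. ✓
— 4 worlds.
For [][]~p:
w2: successors {w2, w4, w7}; []~p there: w2:F, w4:T, w7:F. ✗
w3: successors {w2, w3, w4, w5, w7}; []~p there: w2:F, w3:F, w4:T, w5:F, w7:F. ✗
w4: no successors, so [][]~p holds vacuously. ✓
w5: successors {w2, w3}; []~p there: w2:F, w3:F. ✗
w7: successors {w2, w3, w5, w7}; []~p there: w2:F, w3:F, w5:F, w7:F. ✗
— 1 world.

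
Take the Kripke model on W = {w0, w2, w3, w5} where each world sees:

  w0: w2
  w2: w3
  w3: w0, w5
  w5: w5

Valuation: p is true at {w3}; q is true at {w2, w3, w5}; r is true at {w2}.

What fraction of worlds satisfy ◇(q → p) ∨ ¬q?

w0: ◇(q → p) is F, ¬q is T. ✓
w2: ◇(q → p) is T, ¬q is F. ✓
w3: ◇(q → p) is T, ¬q is F. ✓
w5: ◇(q → p) is F, ¬q is F. ✗
That's 3 of 4 worlds, so 3/4.

3/4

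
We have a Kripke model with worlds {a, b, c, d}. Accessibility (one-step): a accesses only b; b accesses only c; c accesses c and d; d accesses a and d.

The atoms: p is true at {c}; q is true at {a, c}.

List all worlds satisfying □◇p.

{a, b}

a: successors {b}; ◇p there: b:T. ✓
b: successors {c}; ◇p there: c:T. ✓
c: successors {c, d}; ◇p there: c:T, d:F. ✗
d: successors {a, d}; ◇p there: a:F, d:F. ✗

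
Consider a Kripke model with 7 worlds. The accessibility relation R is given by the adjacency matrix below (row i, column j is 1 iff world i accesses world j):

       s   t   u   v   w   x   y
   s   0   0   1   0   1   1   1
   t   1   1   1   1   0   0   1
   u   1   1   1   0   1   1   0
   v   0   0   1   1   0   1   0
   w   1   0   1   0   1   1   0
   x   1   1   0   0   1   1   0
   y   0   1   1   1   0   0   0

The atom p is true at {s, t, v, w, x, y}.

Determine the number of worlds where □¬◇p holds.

0

s: successors {u, w, x, y}; ¬◇p there: u:F, w:F, x:F, y:F. ✗
t: successors {s, t, u, v, y}; ¬◇p there: s:F, t:F, u:F, v:F, y:F. ✗
u: successors {s, t, u, w, x}; ¬◇p there: s:F, t:F, u:F, w:F, x:F. ✗
v: successors {u, v, x}; ¬◇p there: u:F, v:F, x:F. ✗
w: successors {s, u, w, x}; ¬◇p there: s:F, u:F, w:F, x:F. ✗
x: successors {s, t, w, x}; ¬◇p there: s:F, t:F, w:F, x:F. ✗
y: successors {t, u, v}; ¬◇p there: t:F, u:F, v:F. ✗
Satisfying worlds: ∅.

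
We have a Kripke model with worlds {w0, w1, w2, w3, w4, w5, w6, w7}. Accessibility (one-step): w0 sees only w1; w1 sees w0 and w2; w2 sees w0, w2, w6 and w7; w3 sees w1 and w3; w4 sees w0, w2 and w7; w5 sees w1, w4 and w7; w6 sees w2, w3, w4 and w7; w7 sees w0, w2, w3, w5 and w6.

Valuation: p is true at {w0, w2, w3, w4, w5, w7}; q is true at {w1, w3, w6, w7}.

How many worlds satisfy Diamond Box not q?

w0: successors {w1}; Box not q there: w1:T. ✓
w1: successors {w0, w2}; Box not q there: w0:F, w2:F. ✗
w2: successors {w0, w2, w6, w7}; Box not q there: w0:F, w2:F, w6:F, w7:F. ✗
w3: successors {w1, w3}; Box not q there: w1:T, w3:F. ✓
w4: successors {w0, w2, w7}; Box not q there: w0:F, w2:F, w7:F. ✗
w5: successors {w1, w4, w7}; Box not q there: w1:T, w4:F, w7:F. ✓
w6: successors {w2, w3, w4, w7}; Box not q there: w2:F, w3:F, w4:F, w7:F. ✗
w7: successors {w0, w2, w3, w5, w6}; Box not q there: w0:F, w2:F, w3:F, w5:F, w6:F. ✗
Satisfying worlds: {w0, w3, w5}.

3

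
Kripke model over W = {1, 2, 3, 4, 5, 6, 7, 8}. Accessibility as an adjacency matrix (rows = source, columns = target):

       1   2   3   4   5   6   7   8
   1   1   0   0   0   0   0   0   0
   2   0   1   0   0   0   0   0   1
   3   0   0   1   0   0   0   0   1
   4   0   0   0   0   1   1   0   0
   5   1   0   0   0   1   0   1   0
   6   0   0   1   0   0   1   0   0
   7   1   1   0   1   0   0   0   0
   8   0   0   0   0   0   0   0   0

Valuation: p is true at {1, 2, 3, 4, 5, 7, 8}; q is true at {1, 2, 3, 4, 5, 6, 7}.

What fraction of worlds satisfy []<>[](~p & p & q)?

1: successors {1}; <>[](~p & p & q) there: 1:F. ✗
2: successors {2, 8}; <>[](~p & p & q) there: 2:T, 8:F. ✗
3: successors {3, 8}; <>[](~p & p & q) there: 3:T, 8:F. ✗
4: successors {5, 6}; <>[](~p & p & q) there: 5:F, 6:F. ✗
5: successors {1, 5, 7}; <>[](~p & p & q) there: 1:F, 5:F, 7:F. ✗
6: successors {3, 6}; <>[](~p & p & q) there: 3:T, 6:F. ✗
7: successors {1, 2, 4}; <>[](~p & p & q) there: 1:F, 2:T, 4:F. ✗
8: no successors, so []<>[](~p & p & q) holds vacuously. ✓
That's 1 of 8 worlds, so 1/8.

1/8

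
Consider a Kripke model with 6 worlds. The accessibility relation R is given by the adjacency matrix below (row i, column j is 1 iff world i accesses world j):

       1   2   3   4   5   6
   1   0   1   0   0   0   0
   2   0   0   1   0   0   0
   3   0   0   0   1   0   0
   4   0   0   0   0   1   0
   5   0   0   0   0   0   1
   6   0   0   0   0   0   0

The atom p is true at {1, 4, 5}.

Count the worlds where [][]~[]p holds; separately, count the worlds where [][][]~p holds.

For [][]~[]p:
1: successors {2}; []~[]p there: 2:F. ✗
2: successors {3}; []~[]p there: 3:F. ✗
3: successors {4}; []~[]p there: 4:T. ✓
4: successors {5}; []~[]p there: 5:F. ✗
5: successors {6}; []~[]p there: 6:T. ✓
6: no successors, so [][]~[]p holds vacuously. ✓
— 3 worlds.
For [][][]~p:
1: successors {2}; [][]~p there: 2:F. ✗
2: successors {3}; [][]~p there: 3:F. ✗
3: successors {4}; [][]~p there: 4:T. ✓
4: successors {5}; [][]~p there: 5:T. ✓
5: successors {6}; [][]~p there: 6:T. ✓
6: no successors, so [][][]~p holds vacuously. ✓
— 4 worlds.

3 and 4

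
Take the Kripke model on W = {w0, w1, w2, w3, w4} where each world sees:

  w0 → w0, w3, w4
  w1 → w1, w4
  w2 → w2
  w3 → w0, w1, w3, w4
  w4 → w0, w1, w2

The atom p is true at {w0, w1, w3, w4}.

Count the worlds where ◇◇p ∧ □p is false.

2

w0: ◇◇p is T, □p is T. ✓
w1: ◇◇p is T, □p is T. ✓
w2: ◇◇p is F, □p is F. ✗
w3: ◇◇p is T, □p is T. ✓
w4: ◇◇p is T, □p is F. ✗
Satisfying worlds: {w0, w1, w3}.
So ◇◇p ∧ □p fails at the other 2 worlds.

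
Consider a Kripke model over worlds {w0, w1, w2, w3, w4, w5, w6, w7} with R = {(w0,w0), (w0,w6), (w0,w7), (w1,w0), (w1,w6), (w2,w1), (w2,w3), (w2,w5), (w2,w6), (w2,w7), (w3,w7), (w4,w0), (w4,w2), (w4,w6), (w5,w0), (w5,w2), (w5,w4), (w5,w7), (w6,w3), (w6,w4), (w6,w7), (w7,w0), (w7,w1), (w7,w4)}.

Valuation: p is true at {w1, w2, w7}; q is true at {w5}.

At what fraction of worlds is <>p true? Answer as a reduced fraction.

w0: successors {w0, w6, w7}; p there: w0:F, w6:F, w7:T. ✓
w1: successors {w0, w6}; p there: w0:F, w6:F. ✗
w2: successors {w1, w3, w5, w6, w7}; p there: w1:T, w3:F, w5:F, w6:F, w7:T. ✓
w3: successors {w7}; p there: w7:T. ✓
w4: successors {w0, w2, w6}; p there: w0:F, w2:T, w6:F. ✓
w5: successors {w0, w2, w4, w7}; p there: w0:F, w2:T, w4:F, w7:T. ✓
w6: successors {w3, w4, w7}; p there: w3:F, w4:F, w7:T. ✓
w7: successors {w0, w1, w4}; p there: w0:F, w1:T, w4:F. ✓
That's 7 of 8 worlds, so 7/8.

7/8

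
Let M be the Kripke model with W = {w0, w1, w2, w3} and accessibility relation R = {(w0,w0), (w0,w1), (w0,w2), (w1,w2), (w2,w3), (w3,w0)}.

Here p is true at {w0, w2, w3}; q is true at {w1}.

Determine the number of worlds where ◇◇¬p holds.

2

w0: successors {w0, w1, w2}; ◇¬p there: w0:T, w1:F, w2:F. ✓
w1: successors {w2}; ◇¬p there: w2:F. ✗
w2: successors {w3}; ◇¬p there: w3:F. ✗
w3: successors {w0}; ◇¬p there: w0:T. ✓
Satisfying worlds: {w0, w3}.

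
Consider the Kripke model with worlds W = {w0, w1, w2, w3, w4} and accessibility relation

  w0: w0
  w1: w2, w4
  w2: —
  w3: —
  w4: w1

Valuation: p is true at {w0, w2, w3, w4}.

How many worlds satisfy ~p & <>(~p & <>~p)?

w0: ~p is F, <>(~p & <>~p) is F. ✗
w1: ~p is T, <>(~p & <>~p) is F. ✗
w2: ~p is F, <>(~p & <>~p) is F. ✗
w3: ~p is F, <>(~p & <>~p) is F. ✗
w4: ~p is F, <>(~p & <>~p) is F. ✗
Satisfying worlds: ∅.

0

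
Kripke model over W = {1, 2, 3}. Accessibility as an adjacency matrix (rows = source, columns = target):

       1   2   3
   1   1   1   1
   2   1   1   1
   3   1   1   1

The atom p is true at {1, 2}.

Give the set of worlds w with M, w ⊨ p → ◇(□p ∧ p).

1: p is T, ◇(□p ∧ p) is F. ✗
2: p is T, ◇(□p ∧ p) is F. ✗
3: p is F, ◇(□p ∧ p) is F. ✓

{3}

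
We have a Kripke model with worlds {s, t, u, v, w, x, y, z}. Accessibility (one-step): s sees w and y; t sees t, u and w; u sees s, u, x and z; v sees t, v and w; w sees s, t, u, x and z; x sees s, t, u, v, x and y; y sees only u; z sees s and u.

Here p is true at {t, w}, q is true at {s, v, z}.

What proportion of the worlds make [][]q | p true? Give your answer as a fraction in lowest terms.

s: [][]q is F, p is F. ✗
t: [][]q is F, p is T. ✓
u: [][]q is F, p is F. ✗
v: [][]q is F, p is F. ✗
w: [][]q is F, p is T. ✓
x: [][]q is F, p is F. ✗
y: [][]q is F, p is F. ✗
z: [][]q is F, p is F. ✗
That's 2 of 8 worlds, so 2/8 = 1/4.

1/4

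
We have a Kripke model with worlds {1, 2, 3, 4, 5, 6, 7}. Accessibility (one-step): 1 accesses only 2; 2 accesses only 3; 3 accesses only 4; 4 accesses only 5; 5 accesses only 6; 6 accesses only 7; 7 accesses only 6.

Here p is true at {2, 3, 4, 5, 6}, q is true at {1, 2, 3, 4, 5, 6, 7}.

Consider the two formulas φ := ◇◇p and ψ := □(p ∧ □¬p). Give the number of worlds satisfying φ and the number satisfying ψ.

For ◇◇p:
1: successors {2}; ◇p there: 2:T. ✓
2: successors {3}; ◇p there: 3:T. ✓
3: successors {4}; ◇p there: 4:T. ✓
4: successors {5}; ◇p there: 5:T. ✓
5: successors {6}; ◇p there: 6:F. ✗
6: successors {7}; ◇p there: 7:T. ✓
7: successors {6}; ◇p there: 6:F. ✗
— 5 worlds.
For □(p ∧ □¬p):
1: successors {2}; p ∧ □¬p there: 2:F. ✗
2: successors {3}; p ∧ □¬p there: 3:F. ✗
3: successors {4}; p ∧ □¬p there: 4:F. ✗
4: successors {5}; p ∧ □¬p there: 5:F. ✗
5: successors {6}; p ∧ □¬p there: 6:T. ✓
6: successors {7}; p ∧ □¬p there: 7:F. ✗
7: successors {6}; p ∧ □¬p there: 6:T. ✓
— 2 worlds.

5 and 2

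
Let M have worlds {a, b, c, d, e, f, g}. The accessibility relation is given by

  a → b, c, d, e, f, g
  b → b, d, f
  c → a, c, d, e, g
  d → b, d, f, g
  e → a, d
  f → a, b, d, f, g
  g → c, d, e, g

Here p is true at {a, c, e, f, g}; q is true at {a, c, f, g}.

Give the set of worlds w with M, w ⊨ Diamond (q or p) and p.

{a, c, e, f, g}

a: Diamond (q or p) is T, p is T. ✓
b: Diamond (q or p) is T, p is F. ✗
c: Diamond (q or p) is T, p is T. ✓
d: Diamond (q or p) is T, p is F. ✗
e: Diamond (q or p) is T, p is T. ✓
f: Diamond (q or p) is T, p is T. ✓
g: Diamond (q or p) is T, p is T. ✓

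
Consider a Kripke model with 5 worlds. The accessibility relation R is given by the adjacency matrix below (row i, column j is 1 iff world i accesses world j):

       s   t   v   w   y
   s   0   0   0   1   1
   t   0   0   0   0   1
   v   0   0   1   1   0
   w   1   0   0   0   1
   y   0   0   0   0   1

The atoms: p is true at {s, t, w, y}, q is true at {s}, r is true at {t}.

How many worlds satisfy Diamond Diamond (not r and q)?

2

s: successors {w, y}; Diamond (not r and q) there: w:T, y:F. ✓
t: successors {y}; Diamond (not r and q) there: y:F. ✗
v: successors {v, w}; Diamond (not r and q) there: v:F, w:T. ✓
w: successors {s, y}; Diamond (not r and q) there: s:F, y:F. ✗
y: successors {y}; Diamond (not r and q) there: y:F. ✗
Satisfying worlds: {s, v}.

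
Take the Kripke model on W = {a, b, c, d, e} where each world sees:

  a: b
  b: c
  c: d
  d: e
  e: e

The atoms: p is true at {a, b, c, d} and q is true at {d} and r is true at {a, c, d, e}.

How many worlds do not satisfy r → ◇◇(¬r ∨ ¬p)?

a: r is T, ◇◇(¬r ∨ ¬p) is F. ✗
b: r is F, ◇◇(¬r ∨ ¬p) is F. ✓
c: r is T, ◇◇(¬r ∨ ¬p) is T. ✓
d: r is T, ◇◇(¬r ∨ ¬p) is T. ✓
e: r is T, ◇◇(¬r ∨ ¬p) is T. ✓
Satisfying worlds: {b, c, d, e}.
So r → ◇◇(¬r ∨ ¬p) fails at the other 1 world.

1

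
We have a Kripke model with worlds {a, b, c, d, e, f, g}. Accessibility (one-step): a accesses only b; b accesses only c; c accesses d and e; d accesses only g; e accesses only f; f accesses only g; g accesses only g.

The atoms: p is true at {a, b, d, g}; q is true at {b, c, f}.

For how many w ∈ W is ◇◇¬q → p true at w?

a: ◇◇¬q is F, p is T. ✓
b: ◇◇¬q is T, p is T. ✓
c: ◇◇¬q is T, p is F. ✗
d: ◇◇¬q is T, p is T. ✓
e: ◇◇¬q is T, p is F. ✗
f: ◇◇¬q is T, p is F. ✗
g: ◇◇¬q is T, p is T. ✓
Satisfying worlds: {a, b, d, g}.

4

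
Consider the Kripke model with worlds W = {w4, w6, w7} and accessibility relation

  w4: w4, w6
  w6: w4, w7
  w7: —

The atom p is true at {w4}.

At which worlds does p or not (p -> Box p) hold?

w4: p is T, not (p -> Box p) is T. ✓
w6: p is F, not (p -> Box p) is F. ✗
w7: p is F, not (p -> Box p) is F. ✗

{w4}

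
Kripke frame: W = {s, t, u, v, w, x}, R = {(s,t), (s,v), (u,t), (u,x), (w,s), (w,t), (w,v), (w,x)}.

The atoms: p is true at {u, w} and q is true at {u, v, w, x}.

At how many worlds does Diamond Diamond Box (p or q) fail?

s: successors {t, v}; Diamond Box (p or q) there: t:F, v:F. ✗
t: no successors, so Diamond Diamond Box (p or q) fails. ✗
u: successors {t, x}; Diamond Box (p or q) there: t:F, x:F. ✗
v: no successors, so Diamond Diamond Box (p or q) fails. ✗
w: successors {s, t, v, x}; Diamond Box (p or q) there: s:T, t:F, v:F, x:F. ✓
x: no successors, so Diamond Diamond Box (p or q) fails. ✗
Satisfying worlds: {w}.
So Diamond Diamond Box (p or q) fails at the other 5 worlds.

5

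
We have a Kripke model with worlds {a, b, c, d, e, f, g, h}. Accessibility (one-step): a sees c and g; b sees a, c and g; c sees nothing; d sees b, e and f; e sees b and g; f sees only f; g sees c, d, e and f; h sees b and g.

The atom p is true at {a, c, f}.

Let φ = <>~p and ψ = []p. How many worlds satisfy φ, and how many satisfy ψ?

6 and 2

For <>~p:
a: successors {c, g}; ~p there: c:F, g:T. ✓
b: successors {a, c, g}; ~p there: a:F, c:F, g:T. ✓
c: no successors, so <>~p fails. ✗
d: successors {b, e, f}; ~p there: b:T, e:T, f:F. ✓
e: successors {b, g}; ~p there: b:T, g:T. ✓
f: successors {f}; ~p there: f:F. ✗
g: successors {c, d, e, f}; ~p there: c:F, d:T, e:T, f:F. ✓
h: successors {b, g}; ~p there: b:T, g:T. ✓
— 6 worlds.
For []p:
a: successors {c, g}; p there: c:T, g:F. ✗
b: successors {a, c, g}; p there: a:T, c:T, g:F. ✗
c: no successors, so []p holds vacuously. ✓
d: successors {b, e, f}; p there: b:F, e:F, f:T. ✗
e: successors {b, g}; p there: b:F, g:F. ✗
f: successors {f}; p there: f:T. ✓
g: successors {c, d, e, f}; p there: c:T, d:F, e:F, f:T. ✗
h: successors {b, g}; p there: b:F, g:F. ✗
— 2 worlds.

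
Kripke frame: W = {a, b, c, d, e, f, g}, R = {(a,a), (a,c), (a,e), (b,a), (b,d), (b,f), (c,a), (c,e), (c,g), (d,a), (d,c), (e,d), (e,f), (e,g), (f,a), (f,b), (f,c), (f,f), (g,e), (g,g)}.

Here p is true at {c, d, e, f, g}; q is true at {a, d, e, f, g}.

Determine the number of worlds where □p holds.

a: successors {a, c, e}; p there: a:F, c:T, e:T. ✗
b: successors {a, d, f}; p there: a:F, d:T, f:T. ✗
c: successors {a, e, g}; p there: a:F, e:T, g:T. ✗
d: successors {a, c}; p there: a:F, c:T. ✗
e: successors {d, f, g}; p there: d:T, f:T, g:T. ✓
f: successors {a, b, c, f}; p there: a:F, b:F, c:T, f:T. ✗
g: successors {e, g}; p there: e:T, g:T. ✓
Satisfying worlds: {e, g}.

2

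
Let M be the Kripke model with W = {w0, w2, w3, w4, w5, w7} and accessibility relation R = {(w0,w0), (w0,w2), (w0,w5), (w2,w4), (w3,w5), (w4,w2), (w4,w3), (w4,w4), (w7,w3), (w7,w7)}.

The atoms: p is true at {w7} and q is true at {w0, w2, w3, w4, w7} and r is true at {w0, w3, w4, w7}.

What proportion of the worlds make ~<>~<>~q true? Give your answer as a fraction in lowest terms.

1/6

w0: <>~<>~q is T. ✗
w2: <>~<>~q is T. ✗
w3: <>~<>~q is T. ✗
w4: <>~<>~q is T. ✗
w5: <>~<>~q is F. ✓
w7: <>~<>~q is T. ✗
That's 1 of 6 worlds, so 1/6.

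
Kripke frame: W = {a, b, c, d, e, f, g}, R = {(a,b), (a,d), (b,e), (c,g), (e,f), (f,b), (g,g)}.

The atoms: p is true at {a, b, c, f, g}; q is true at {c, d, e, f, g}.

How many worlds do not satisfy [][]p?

a: successors {b, d}; []p there: b:F, d:T. ✗
b: successors {e}; []p there: e:T. ✓
c: successors {g}; []p there: g:T. ✓
d: no successors, so [][]p holds vacuously. ✓
e: successors {f}; []p there: f:T. ✓
f: successors {b}; []p there: b:F. ✗
g: successors {g}; []p there: g:T. ✓
Satisfying worlds: {b, c, d, e, g}.
So [][]p fails at the other 2 worlds.

2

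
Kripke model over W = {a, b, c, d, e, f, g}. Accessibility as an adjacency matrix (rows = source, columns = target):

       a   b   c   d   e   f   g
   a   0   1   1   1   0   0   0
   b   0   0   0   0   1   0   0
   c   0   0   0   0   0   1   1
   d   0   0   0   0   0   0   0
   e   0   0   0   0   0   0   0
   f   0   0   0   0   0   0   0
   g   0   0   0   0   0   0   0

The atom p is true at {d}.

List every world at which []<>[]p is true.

a: successors {b, c, d}; <>[]p there: b:T, c:T, d:F. ✗
b: successors {e}; <>[]p there: e:F. ✗
c: successors {f, g}; <>[]p there: f:F, g:F. ✗
d: no successors, so []<>[]p holds vacuously. ✓
e: no successors, so []<>[]p holds vacuously. ✓
f: no successors, so []<>[]p holds vacuously. ✓
g: no successors, so []<>[]p holds vacuously. ✓

{d, e, f, g}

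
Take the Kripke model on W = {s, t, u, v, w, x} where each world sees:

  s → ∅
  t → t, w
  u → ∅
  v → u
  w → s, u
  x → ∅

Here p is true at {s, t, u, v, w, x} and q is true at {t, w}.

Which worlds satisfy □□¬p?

{s, u, v, w, x}

s: no successors, so □□¬p holds vacuously. ✓
t: successors {t, w}; □¬p there: t:F, w:F. ✗
u: no successors, so □□¬p holds vacuously. ✓
v: successors {u}; □¬p there: u:T. ✓
w: successors {s, u}; □¬p there: s:T, u:T. ✓
x: no successors, so □□¬p holds vacuously. ✓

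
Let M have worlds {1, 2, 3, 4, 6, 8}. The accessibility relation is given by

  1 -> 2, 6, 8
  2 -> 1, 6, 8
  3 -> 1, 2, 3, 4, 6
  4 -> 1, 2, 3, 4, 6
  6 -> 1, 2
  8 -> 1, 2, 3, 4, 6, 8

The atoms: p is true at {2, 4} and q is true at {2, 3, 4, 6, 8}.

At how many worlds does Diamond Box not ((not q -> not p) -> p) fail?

1

1: successors {2, 6, 8}; Box not ((not q -> not p) -> p) there: 2:T, 6:F, 8:F. ✓
2: successors {1, 6, 8}; Box not ((not q -> not p) -> p) there: 1:F, 6:F, 8:F. ✗
3: successors {1, 2, 3, 4, 6}; Box not ((not q -> not p) -> p) there: 1:F, 2:T, 3:F, 4:F, 6:F. ✓
4: successors {1, 2, 3, 4, 6}; Box not ((not q -> not p) -> p) there: 1:F, 2:T, 3:F, 4:F, 6:F. ✓
6: successors {1, 2}; Box not ((not q -> not p) -> p) there: 1:F, 2:T. ✓
8: successors {1, 2, 3, 4, 6, 8}; Box not ((not q -> not p) -> p) there: 1:F, 2:T, 3:F, 4:F, 6:F, 8:F. ✓
Satisfying worlds: {1, 3, 4, 6, 8}.
So Diamond Box not ((not q -> not p) -> p) fails at the other 1 world.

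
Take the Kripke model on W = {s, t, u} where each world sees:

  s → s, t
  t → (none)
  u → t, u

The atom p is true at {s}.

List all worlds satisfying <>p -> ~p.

{t, u}

s: <>p is T, ~p is F. ✗
t: <>p is F, ~p is T. ✓
u: <>p is F, ~p is T. ✓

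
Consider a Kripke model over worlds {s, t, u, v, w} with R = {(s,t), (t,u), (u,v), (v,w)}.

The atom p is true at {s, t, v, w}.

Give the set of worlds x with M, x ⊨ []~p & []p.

s: []~p is F, []p is T. ✗
t: []~p is T, []p is F. ✗
u: []~p is F, []p is T. ✗
v: []~p is F, []p is T. ✗
w: []~p is T, []p is T. ✓

{w}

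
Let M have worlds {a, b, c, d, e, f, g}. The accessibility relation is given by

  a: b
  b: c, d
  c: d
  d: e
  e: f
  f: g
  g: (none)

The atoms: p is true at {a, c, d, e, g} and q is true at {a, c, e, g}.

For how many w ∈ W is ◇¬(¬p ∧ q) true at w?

a: successors {b}; ¬(¬p ∧ q) there: b:T. ✓
b: successors {c, d}; ¬(¬p ∧ q) there: c:T, d:T. ✓
c: successors {d}; ¬(¬p ∧ q) there: d:T. ✓
d: successors {e}; ¬(¬p ∧ q) there: e:T. ✓
e: successors {f}; ¬(¬p ∧ q) there: f:T. ✓
f: successors {g}; ¬(¬p ∧ q) there: g:T. ✓
g: no successors, so ◇¬(¬p ∧ q) fails. ✗
Satisfying worlds: {a, b, c, d, e, f}.

6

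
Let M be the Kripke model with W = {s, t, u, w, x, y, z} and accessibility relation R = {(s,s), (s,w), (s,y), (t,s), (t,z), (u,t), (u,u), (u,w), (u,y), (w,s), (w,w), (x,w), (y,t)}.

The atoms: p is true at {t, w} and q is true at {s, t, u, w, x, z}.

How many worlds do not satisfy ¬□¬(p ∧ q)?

s: □¬(p ∧ q) is F. ✓
t: □¬(p ∧ q) is T. ✗
u: □¬(p ∧ q) is F. ✓
w: □¬(p ∧ q) is F. ✓
x: □¬(p ∧ q) is F. ✓
y: □¬(p ∧ q) is F. ✓
z: □¬(p ∧ q) is T. ✗
Satisfying worlds: {s, u, w, x, y}.
So ¬□¬(p ∧ q) fails at the other 2 worlds.

2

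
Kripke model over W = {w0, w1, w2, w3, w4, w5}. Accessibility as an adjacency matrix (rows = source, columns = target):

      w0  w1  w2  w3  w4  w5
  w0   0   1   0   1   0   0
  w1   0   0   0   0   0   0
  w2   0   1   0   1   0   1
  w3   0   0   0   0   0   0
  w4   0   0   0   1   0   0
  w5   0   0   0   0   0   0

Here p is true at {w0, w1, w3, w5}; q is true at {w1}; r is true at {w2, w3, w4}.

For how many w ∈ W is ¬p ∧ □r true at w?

1

w0: ¬p is F, □r is F. ✗
w1: ¬p is F, □r is T. ✗
w2: ¬p is T, □r is F. ✗
w3: ¬p is F, □r is T. ✗
w4: ¬p is T, □r is T. ✓
w5: ¬p is F, □r is T. ✗
Satisfying worlds: {w4}.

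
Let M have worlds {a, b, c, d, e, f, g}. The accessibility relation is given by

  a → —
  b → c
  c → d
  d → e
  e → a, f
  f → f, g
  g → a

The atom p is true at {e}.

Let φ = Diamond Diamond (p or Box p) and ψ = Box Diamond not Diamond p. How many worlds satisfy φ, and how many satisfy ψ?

For Diamond Diamond (p or Box p):
a: no successors, so Diamond Diamond (p or Box p) fails. ✗
b: successors {c}; Diamond (p or Box p) there: c:T. ✓
c: successors {d}; Diamond (p or Box p) there: d:T. ✓
d: successors {e}; Diamond (p or Box p) there: e:T. ✓
e: successors {a, f}; Diamond (p or Box p) there: a:F, f:F. ✗
f: successors {f, g}; Diamond (p or Box p) there: f:F, g:T. ✓
g: successors {a}; Diamond (p or Box p) there: a:F. ✗
— 4 worlds.
For Box Diamond not Diamond p:
a: no successors, so Box Diamond not Diamond p holds vacuously. ✓
b: successors {c}; Diamond not Diamond p there: c:F. ✗
c: successors {d}; Diamond not Diamond p there: d:T. ✓
d: successors {e}; Diamond not Diamond p there: e:T. ✓
e: successors {a, f}; Diamond not Diamond p there: a:F, f:T. ✗
f: successors {f, g}; Diamond not Diamond p there: f:T, g:T. ✓
g: successors {a}; Diamond not Diamond p there: a:F. ✗
— 4 worlds.

4 and 4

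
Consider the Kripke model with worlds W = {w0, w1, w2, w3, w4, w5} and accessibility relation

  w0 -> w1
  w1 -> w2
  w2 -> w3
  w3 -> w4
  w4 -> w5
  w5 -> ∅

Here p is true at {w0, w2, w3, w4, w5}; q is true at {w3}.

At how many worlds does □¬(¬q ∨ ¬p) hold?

w0: successors {w1}; ¬(¬q ∨ ¬p) there: w1:F. ✗
w1: successors {w2}; ¬(¬q ∨ ¬p) there: w2:F. ✗
w2: successors {w3}; ¬(¬q ∨ ¬p) there: w3:T. ✓
w3: successors {w4}; ¬(¬q ∨ ¬p) there: w4:F. ✗
w4: successors {w5}; ¬(¬q ∨ ¬p) there: w5:F. ✗
w5: no successors, so □¬(¬q ∨ ¬p) holds vacuously. ✓
Satisfying worlds: {w2, w5}.

2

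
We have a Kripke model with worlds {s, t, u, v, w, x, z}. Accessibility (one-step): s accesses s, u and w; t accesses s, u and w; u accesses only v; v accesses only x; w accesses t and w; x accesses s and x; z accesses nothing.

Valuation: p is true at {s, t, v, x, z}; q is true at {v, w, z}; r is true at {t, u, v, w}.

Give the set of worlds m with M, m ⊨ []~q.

s: successors {s, u, w}; ~q there: s:T, u:T, w:F. ✗
t: successors {s, u, w}; ~q there: s:T, u:T, w:F. ✗
u: successors {v}; ~q there: v:F. ✗
v: successors {x}; ~q there: x:T. ✓
w: successors {t, w}; ~q there: t:T, w:F. ✗
x: successors {s, x}; ~q there: s:T, x:T. ✓
z: no successors, so []~q holds vacuously. ✓

{v, x, z}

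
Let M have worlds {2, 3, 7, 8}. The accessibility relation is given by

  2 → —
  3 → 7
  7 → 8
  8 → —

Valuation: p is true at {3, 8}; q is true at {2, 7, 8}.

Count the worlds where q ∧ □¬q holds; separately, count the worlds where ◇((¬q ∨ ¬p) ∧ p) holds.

2 and 0

For q ∧ □¬q:
2: q is T, □¬q is T. ✓
3: q is F, □¬q is F. ✗
7: q is T, □¬q is F. ✗
8: q is T, □¬q is T. ✓
— 2 worlds.
For ◇((¬q ∨ ¬p) ∧ p):
2: no successors, so ◇((¬q ∨ ¬p) ∧ p) fails. ✗
3: successors {7}; (¬q ∨ ¬p) ∧ p there: 7:F. ✗
7: successors {8}; (¬q ∨ ¬p) ∧ p there: 8:F. ✗
8: no successors, so ◇((¬q ∨ ¬p) ∧ p) fails. ✗
— 0 worlds.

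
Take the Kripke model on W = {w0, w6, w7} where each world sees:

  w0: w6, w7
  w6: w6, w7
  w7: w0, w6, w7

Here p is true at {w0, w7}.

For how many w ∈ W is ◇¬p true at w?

w0: successors {w6, w7}; ¬p there: w6:T, w7:F. ✓
w6: successors {w6, w7}; ¬p there: w6:T, w7:F. ✓
w7: successors {w0, w6, w7}; ¬p there: w0:F, w6:T, w7:F. ✓
Satisfying worlds: {w0, w6, w7}.

3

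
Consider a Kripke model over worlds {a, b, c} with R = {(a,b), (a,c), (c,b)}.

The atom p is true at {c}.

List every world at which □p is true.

a: successors {b, c}; p there: b:F, c:T. ✗
b: no successors, so □p holds vacuously. ✓
c: successors {b}; p there: b:F. ✗

{b}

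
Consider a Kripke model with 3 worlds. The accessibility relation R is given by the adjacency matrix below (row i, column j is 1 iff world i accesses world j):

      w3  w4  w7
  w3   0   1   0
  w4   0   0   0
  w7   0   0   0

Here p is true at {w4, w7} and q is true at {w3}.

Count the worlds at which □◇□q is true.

2

w3: successors {w4}; ◇□q there: w4:F. ✗
w4: no successors, so □◇□q holds vacuously. ✓
w7: no successors, so □◇□q holds vacuously. ✓
Satisfying worlds: {w4, w7}.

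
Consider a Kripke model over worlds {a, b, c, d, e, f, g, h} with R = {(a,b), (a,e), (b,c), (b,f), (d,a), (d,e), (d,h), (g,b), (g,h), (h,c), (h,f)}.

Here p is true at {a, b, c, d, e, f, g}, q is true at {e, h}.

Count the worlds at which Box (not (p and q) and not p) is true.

3

a: successors {b, e}; not (p and q) and not p there: b:F, e:F. ✗
b: successors {c, f}; not (p and q) and not p there: c:F, f:F. ✗
c: no successors, so Box (not (p and q) and not p) holds vacuously. ✓
d: successors {a, e, h}; not (p and q) and not p there: a:F, e:F, h:T. ✗
e: no successors, so Box (not (p and q) and not p) holds vacuously. ✓
f: no successors, so Box (not (p and q) and not p) holds vacuously. ✓
g: successors {b, h}; not (p and q) and not p there: b:F, h:T. ✗
h: successors {c, f}; not (p and q) and not p there: c:F, f:F. ✗
Satisfying worlds: {c, e, f}.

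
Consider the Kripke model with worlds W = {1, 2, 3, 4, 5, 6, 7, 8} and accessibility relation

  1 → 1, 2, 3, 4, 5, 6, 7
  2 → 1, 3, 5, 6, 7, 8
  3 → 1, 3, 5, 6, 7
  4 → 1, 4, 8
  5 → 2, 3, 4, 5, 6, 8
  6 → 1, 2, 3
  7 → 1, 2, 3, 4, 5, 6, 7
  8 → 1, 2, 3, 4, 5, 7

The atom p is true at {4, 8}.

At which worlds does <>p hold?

1: successors {1, 2, 3, 4, 5, 6, 7}; p there: 1:F, 2:F, 3:F, 4:T, 5:F, 6:F, 7:F. ✓
2: successors {1, 3, 5, 6, 7, 8}; p there: 1:F, 3:F, 5:F, 6:F, 7:F, 8:T. ✓
3: successors {1, 3, 5, 6, 7}; p there: 1:F, 3:F, 5:F, 6:F, 7:F. ✗
4: successors {1, 4, 8}; p there: 1:F, 4:T, 8:T. ✓
5: successors {2, 3, 4, 5, 6, 8}; p there: 2:F, 3:F, 4:T, 5:F, 6:F, 8:T. ✓
6: successors {1, 2, 3}; p there: 1:F, 2:F, 3:F. ✗
7: successors {1, 2, 3, 4, 5, 6, 7}; p there: 1:F, 2:F, 3:F, 4:T, 5:F, 6:F, 7:F. ✓
8: successors {1, 2, 3, 4, 5, 7}; p there: 1:F, 2:F, 3:F, 4:T, 5:F, 7:F. ✓

{1, 2, 4, 5, 7, 8}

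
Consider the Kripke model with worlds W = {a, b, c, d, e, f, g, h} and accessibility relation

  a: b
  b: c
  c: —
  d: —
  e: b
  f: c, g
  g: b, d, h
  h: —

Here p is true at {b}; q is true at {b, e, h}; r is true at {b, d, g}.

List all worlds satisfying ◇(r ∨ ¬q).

a: successors {b}; r ∨ ¬q there: b:T. ✓
b: successors {c}; r ∨ ¬q there: c:T. ✓
c: no successors, so ◇(r ∨ ¬q) fails. ✗
d: no successors, so ◇(r ∨ ¬q) fails. ✗
e: successors {b}; r ∨ ¬q there: b:T. ✓
f: successors {c, g}; r ∨ ¬q there: c:T, g:T. ✓
g: successors {b, d, h}; r ∨ ¬q there: b:T, d:T, h:F. ✓
h: no successors, so ◇(r ∨ ¬q) fails. ✗

{a, b, e, f, g}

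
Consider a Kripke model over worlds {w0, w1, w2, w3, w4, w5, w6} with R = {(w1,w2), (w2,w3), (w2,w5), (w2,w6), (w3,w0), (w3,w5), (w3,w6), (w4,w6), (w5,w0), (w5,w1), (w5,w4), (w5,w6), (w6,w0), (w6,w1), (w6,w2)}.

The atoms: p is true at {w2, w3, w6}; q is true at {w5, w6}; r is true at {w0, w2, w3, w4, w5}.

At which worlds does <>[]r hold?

w0: no successors, so <>[]r fails. ✗
w1: successors {w2}; []r there: w2:F. ✗
w2: successors {w3, w5, w6}; []r there: w3:F, w5:F, w6:F. ✗
w3: successors {w0, w5, w6}; []r there: w0:T, w5:F, w6:F. ✓
w4: successors {w6}; []r there: w6:F. ✗
w5: successors {w0, w1, w4, w6}; []r there: w0:T, w1:T, w4:F, w6:F. ✓
w6: successors {w0, w1, w2}; []r there: w0:T, w1:T, w2:F. ✓

{w3, w5, w6}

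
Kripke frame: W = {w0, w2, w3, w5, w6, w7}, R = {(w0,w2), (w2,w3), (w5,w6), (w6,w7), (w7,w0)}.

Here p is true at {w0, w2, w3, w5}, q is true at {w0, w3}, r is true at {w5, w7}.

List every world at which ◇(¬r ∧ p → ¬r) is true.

w0: successors {w2}; ¬r ∧ p → ¬r there: w2:T. ✓
w2: successors {w3}; ¬r ∧ p → ¬r there: w3:T. ✓
w3: no successors, so ◇(¬r ∧ p → ¬r) fails. ✗
w5: successors {w6}; ¬r ∧ p → ¬r there: w6:T. ✓
w6: successors {w7}; ¬r ∧ p → ¬r there: w7:T. ✓
w7: successors {w0}; ¬r ∧ p → ¬r there: w0:T. ✓

{w0, w2, w5, w6, w7}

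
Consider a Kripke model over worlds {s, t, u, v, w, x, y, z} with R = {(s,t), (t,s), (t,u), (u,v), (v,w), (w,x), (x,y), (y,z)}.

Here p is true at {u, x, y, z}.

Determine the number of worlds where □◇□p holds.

s: successors {t}; ◇□p there: t:F. ✗
t: successors {s, u}; ◇□p there: s:F, u:F. ✗
u: successors {v}; ◇□p there: v:T. ✓
v: successors {w}; ◇□p there: w:T. ✓
w: successors {x}; ◇□p there: x:T. ✓
x: successors {y}; ◇□p there: y:T. ✓
y: successors {z}; ◇□p there: z:F. ✗
z: no successors, so □◇□p holds vacuously. ✓
Satisfying worlds: {u, v, w, x, z}.

5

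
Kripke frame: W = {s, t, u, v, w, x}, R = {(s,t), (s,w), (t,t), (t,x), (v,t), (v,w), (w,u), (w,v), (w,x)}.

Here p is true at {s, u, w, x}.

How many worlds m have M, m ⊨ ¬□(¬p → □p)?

4

s: □(¬p → □p) is F. ✓
t: □(¬p → □p) is F. ✓
u: □(¬p → □p) is T. ✗
v: □(¬p → □p) is F. ✓
w: □(¬p → □p) is F. ✓
x: □(¬p → □p) is T. ✗
Satisfying worlds: {s, t, v, w}.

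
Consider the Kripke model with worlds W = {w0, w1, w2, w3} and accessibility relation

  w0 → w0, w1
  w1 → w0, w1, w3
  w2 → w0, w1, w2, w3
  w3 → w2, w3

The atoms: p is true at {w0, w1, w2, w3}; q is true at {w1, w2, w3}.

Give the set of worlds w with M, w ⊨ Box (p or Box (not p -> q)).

{w0, w1, w2, w3}

w0: successors {w0, w1}; p or Box (not p -> q) there: w0:T, w1:T. ✓
w1: successors {w0, w1, w3}; p or Box (not p -> q) there: w0:T, w1:T, w3:T. ✓
w2: successors {w0, w1, w2, w3}; p or Box (not p -> q) there: w0:T, w1:T, w2:T, w3:T. ✓
w3: successors {w2, w3}; p or Box (not p -> q) there: w2:T, w3:T. ✓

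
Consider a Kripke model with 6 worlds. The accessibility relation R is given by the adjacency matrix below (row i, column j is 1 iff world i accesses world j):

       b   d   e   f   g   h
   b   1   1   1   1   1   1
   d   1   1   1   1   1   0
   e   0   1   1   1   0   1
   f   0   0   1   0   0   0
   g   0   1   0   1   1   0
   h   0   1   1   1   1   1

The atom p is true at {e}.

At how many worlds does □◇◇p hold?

6

b: successors {b, d, e, f, g, h}; ◇◇p there: b:T, d:T, e:T, f:T, g:T, h:T. ✓
d: successors {b, d, e, f, g}; ◇◇p there: b:T, d:T, e:T, f:T, g:T. ✓
e: successors {d, e, f, h}; ◇◇p there: d:T, e:T, f:T, h:T. ✓
f: successors {e}; ◇◇p there: e:T. ✓
g: successors {d, f, g}; ◇◇p there: d:T, f:T, g:T. ✓
h: successors {d, e, f, g, h}; ◇◇p there: d:T, e:T, f:T, g:T, h:T. ✓
Satisfying worlds: {b, d, e, f, g, h}.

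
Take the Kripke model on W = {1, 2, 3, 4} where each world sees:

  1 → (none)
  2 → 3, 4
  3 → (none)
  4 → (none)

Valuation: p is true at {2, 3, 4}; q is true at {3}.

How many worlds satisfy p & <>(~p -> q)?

1

1: p is F, <>(~p -> q) is F. ✗
2: p is T, <>(~p -> q) is T. ✓
3: p is T, <>(~p -> q) is F. ✗
4: p is T, <>(~p -> q) is F. ✗
Satisfying worlds: {2}.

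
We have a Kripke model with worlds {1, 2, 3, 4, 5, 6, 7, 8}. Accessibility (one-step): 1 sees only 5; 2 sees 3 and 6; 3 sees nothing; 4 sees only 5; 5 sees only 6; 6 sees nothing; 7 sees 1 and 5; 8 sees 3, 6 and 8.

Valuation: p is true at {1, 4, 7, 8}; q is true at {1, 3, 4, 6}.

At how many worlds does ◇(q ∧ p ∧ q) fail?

1: successors {5}; q ∧ p ∧ q there: 5:F. ✗
2: successors {3, 6}; q ∧ p ∧ q there: 3:F, 6:F. ✗
3: no successors, so ◇(q ∧ p ∧ q) fails. ✗
4: successors {5}; q ∧ p ∧ q there: 5:F. ✗
5: successors {6}; q ∧ p ∧ q there: 6:F. ✗
6: no successors, so ◇(q ∧ p ∧ q) fails. ✗
7: successors {1, 5}; q ∧ p ∧ q there: 1:T, 5:F. ✓
8: successors {3, 6, 8}; q ∧ p ∧ q there: 3:F, 6:F, 8:F. ✗
Satisfying worlds: {7}.
So ◇(q ∧ p ∧ q) fails at the other 7 worlds.

7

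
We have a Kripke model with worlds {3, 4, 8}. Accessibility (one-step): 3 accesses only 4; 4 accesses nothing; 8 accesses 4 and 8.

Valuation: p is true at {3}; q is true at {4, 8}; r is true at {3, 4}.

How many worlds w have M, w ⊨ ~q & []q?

1

3: ~q is T, []q is T. ✓
4: ~q is F, []q is T. ✗
8: ~q is F, []q is T. ✗
Satisfying worlds: {3}.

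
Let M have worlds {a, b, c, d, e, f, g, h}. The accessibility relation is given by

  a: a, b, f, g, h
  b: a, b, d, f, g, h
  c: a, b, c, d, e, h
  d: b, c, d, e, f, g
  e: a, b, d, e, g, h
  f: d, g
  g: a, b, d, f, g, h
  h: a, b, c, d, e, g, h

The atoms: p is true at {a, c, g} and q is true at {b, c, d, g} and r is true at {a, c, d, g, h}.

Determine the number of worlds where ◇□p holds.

0

a: successors {a, b, f, g, h}; □p there: a:F, b:F, f:F, g:F, h:F. ✗
b: successors {a, b, d, f, g, h}; □p there: a:F, b:F, d:F, f:F, g:F, h:F. ✗
c: successors {a, b, c, d, e, h}; □p there: a:F, b:F, c:F, d:F, e:F, h:F. ✗
d: successors {b, c, d, e, f, g}; □p there: b:F, c:F, d:F, e:F, f:F, g:F. ✗
e: successors {a, b, d, e, g, h}; □p there: a:F, b:F, d:F, e:F, g:F, h:F. ✗
f: successors {d, g}; □p there: d:F, g:F. ✗
g: successors {a, b, d, f, g, h}; □p there: a:F, b:F, d:F, f:F, g:F, h:F. ✗
h: successors {a, b, c, d, e, g, h}; □p there: a:F, b:F, c:F, d:F, e:F, g:F, h:F. ✗
Satisfying worlds: ∅.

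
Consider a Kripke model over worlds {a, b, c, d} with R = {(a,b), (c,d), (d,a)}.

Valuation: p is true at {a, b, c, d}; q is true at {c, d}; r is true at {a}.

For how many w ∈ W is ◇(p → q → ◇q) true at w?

a: successors {b}; p → q → ◇q there: b:T. ✓
b: no successors, so ◇(p → q → ◇q) fails. ✗
c: successors {d}; p → q → ◇q there: d:F. ✗
d: successors {a}; p → q → ◇q there: a:T. ✓
Satisfying worlds: {a, d}.

2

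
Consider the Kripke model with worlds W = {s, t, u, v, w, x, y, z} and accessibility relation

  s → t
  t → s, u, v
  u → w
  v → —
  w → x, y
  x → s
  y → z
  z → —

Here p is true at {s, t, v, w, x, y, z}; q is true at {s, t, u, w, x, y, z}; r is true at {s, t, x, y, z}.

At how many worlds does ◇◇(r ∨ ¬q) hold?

5

s: successors {t}; ◇(r ∨ ¬q) there: t:T. ✓
t: successors {s, u, v}; ◇(r ∨ ¬q) there: s:T, u:F, v:F. ✓
u: successors {w}; ◇(r ∨ ¬q) there: w:T. ✓
v: no successors, so ◇◇(r ∨ ¬q) fails. ✗
w: successors {x, y}; ◇(r ∨ ¬q) there: x:T, y:T. ✓
x: successors {s}; ◇(r ∨ ¬q) there: s:T. ✓
y: successors {z}; ◇(r ∨ ¬q) there: z:F. ✗
z: no successors, so ◇◇(r ∨ ¬q) fails. ✗
Satisfying worlds: {s, t, u, w, x}.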